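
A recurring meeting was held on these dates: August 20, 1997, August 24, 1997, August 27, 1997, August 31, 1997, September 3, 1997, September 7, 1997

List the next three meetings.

September 10, 1997; September 14, 1997; September 17, 1997

Every event lands on a Wednesday or Sunday (gaps cycle 4, 3, 4, 3, 4).
So the schedule is: every Wednesday and Sunday.
Next Wednesday: September 10, 1997.
Next Sunday: September 14, 1997.
The following Wednesday is September 17, 1997.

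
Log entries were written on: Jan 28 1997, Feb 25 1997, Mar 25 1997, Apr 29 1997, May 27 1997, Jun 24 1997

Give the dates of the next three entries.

All Tuesdays; the gaps (28, 28, 35, 28, 28) vary with month length.
This is the last Tuesday of each month.
July 1997 ends with Tuesday Jul 29 1997.
August 1997 ends with Tuesday Aug 26 1997.
Last Tuesday of September 1997: Sep 30 1997.

Jul 29 1997, Aug 26 1997, Sep 30 1997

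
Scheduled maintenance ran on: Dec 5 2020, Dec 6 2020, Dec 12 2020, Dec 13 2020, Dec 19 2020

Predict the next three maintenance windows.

The gap pattern 1, 6, 1, 6 repeats every 2 events.
These are the Saturdays and Sundays of each week.
The following Sunday is Dec 20 2020.
Next Saturday: Dec 26 2020.
The following Sunday is Dec 27 2020.

Dec 20 2020, Dec 26 2020, Dec 27 2020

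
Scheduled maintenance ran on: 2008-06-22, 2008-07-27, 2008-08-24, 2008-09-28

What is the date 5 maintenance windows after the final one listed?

2009-02-22

Gaps: 35, 28, 35 days — a mix of 28 and 35. Every date is a Sunday.
Each is the 4th Sunday of its month.
October 2008 — 4th Sunday is 2008-10-26.
4th Sunday of November 2008: 2008-11-23.
4th Sunday of December 2008: 2008-12-28.
4th Sunday of January 2009: 2009-01-25.
February 2009 — 4th Sunday is 2009-02-22.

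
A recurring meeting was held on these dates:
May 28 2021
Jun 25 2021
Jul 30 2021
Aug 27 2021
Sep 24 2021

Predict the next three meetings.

These are Fridays with 28, 35, 28, 28-day gaps.
Each is the final Friday of its month — Jul 30 2021 is past the 28th, so '4th Friday' doesn't fit.
October 2021 ends with Friday Oct 29 2021.
Last Friday of November 2021: Nov 26 2021.
December 2021 ends with Friday Dec 31 2021.

Oct 29 2021, Nov 26 2021, Dec 31 2021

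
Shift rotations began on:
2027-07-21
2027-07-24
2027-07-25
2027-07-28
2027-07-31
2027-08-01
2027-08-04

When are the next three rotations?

2027-08-07, 2027-08-08, 2027-08-11

Every event lands on a Wednesday or Saturday or Sunday (gaps cycle 3, 1, 3, 3, 1, 3).
So the schedule is: every Wednesday, Saturday and Sunday.
The following Saturday is 2027-08-07.
The following Sunday is 2027-08-08.
Next Wednesday: 2027-08-11.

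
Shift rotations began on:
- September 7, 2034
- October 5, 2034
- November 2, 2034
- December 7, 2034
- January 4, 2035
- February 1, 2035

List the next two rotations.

These are Thursdays at 28- or 35-day spacing (28, 28, 35, 28, 28).
The pattern: 1st Thursday of the month.
March 2035 — 1st Thursday is March 1, 2035.
April 2035 — 1st Thursday is April 5, 2035.

March 1, 2035; April 5, 2035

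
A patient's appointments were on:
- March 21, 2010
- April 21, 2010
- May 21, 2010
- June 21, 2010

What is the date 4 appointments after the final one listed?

Each date is the 21st; the gaps (31, 30, 31) track the month lengths.
The rule is the 21st of each month.
Next: July 2010 → July 21, 2010.
August 2010: August 21, 2010.
September 2010: September 21, 2010.
Next: October 2010 → October 21, 2010.

October 21, 2010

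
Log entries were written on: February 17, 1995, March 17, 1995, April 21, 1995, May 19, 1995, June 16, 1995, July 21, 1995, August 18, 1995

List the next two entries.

September 15, 1995; October 20, 1995

All dates are Fridays, 28, 35, 28, 28, 35, 28 days apart.
Specifically, the 3rd Friday of each month.
September 1995 — 3rd Friday is September 15, 1995.
October 1995 — 3rd Friday is October 20, 1995.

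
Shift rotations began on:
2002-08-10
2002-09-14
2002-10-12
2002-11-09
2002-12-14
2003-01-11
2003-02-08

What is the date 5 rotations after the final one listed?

2003-07-12

These are Saturdays at 28- or 35-day spacing (35, 28, 28, 35, 28, 28).
The pattern: 2nd Saturday of the month.
March 2003 — 2nd Saturday is 2003-03-08.
April 2003 — 2nd Saturday is 2003-04-12.
May 2003 — 2nd Saturday is 2003-05-10.
2nd Saturday of June 2003: 2003-06-14.
July 2003 — 2nd Saturday is 2003-07-12.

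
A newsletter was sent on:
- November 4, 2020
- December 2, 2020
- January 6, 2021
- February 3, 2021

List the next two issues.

March 3, 2021; April 7, 2021

All dates are Wednesdays, 28, 35, 28 days apart.
Specifically, the 1st Wednesday of each month.
1st Wednesday of March 2021: March 3, 2021.
April 2021 — 1st Wednesday is April 7, 2021.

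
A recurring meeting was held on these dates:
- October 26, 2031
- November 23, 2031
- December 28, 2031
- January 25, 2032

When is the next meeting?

February 22, 2032

All dates are Sundays, 28, 35, 28 days apart.
Specifically, the 4th Sunday of each month.
February 2032 — 4th Sunday is February 22, 2032.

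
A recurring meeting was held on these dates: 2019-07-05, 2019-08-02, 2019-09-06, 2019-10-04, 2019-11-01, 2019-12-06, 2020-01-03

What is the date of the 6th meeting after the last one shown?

Gaps: 28, 35, 28, 28, 35, 28 days — a mix of 28 and 35. Every date is a Friday.
Each is the 1st Friday of its month.
1st Friday of February 2020: 2020-02-07.
March 2020 — 1st Friday is 2020-03-06.
1st Friday of April 2020: 2020-04-03.
1st Friday of May 2020: 2020-05-01.
1st Friday of June 2020: 2020-06-05.
1st Friday of July 2020: 2020-07-03.

2020-07-03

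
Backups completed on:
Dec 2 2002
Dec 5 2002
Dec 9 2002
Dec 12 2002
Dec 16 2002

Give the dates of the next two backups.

Gaps: 3, 4, 3, 4 days — not constant, but cyclic with period 2.
The events fall on every Monday and Thursday.
The following Thursday is Dec 19 2002.
The following Monday is Dec 23 2002.

Dec 19 2002, Dec 23 2002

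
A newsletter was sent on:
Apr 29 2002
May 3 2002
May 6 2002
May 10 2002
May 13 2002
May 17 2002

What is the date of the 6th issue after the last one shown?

The gap pattern 4, 3, 4, 3, 4 repeats every 2 events.
These are the Mondays and Fridays of each week.
The following Monday is May 20 2002.
Next Friday: May 24 2002.
The following Monday is May 27 2002.
The following Friday is May 31 2002.
Next Monday: Jun 3 2002.
The following Friday is Jun 7 2002.

Jun 7 2002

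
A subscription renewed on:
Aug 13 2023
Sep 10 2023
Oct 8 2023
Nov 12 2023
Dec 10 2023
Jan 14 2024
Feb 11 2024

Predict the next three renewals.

Mar 10 2024, Apr 14 2024, May 12 2024

All dates are Sundays, 28, 28, 35, 28, 35, 28 days apart.
Specifically, the 2nd Sunday of each month.
2nd Sunday of March 2024: Mar 10 2024.
2nd Sunday of April 2024: Apr 14 2024.
May 2024 — 2nd Sunday is May 12 2024.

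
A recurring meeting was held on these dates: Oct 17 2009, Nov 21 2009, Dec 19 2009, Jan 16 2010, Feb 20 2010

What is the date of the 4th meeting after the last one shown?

Jun 19 2010

Gaps: 35, 28, 28, 35 days — a mix of 28 and 35. Every date is a Saturday.
Each is the 3rd Saturday of its month.
3rd Saturday of March 2010: Mar 20 2010.
April 2010 — 3rd Saturday is Apr 17 2010.
May 2010 — 3rd Saturday is May 15 2010.
June 2010 — 3rd Saturday is Jun 19 2010.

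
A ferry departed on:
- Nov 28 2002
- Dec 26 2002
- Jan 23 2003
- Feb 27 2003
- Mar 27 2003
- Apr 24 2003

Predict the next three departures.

Gaps: 28, 28, 35, 28, 28 days — a mix of 28 and 35. Every date is a Thursday.
Each is the 4th Thursday of its month.
May 2003 — 4th Thursday is May 22 2003.
June 2003 — 4th Thursday is Jun 26 2003.
4th Thursday of July 2003: Jul 24 2003.

May 22 2003, Jun 26 2003, Jul 24 2003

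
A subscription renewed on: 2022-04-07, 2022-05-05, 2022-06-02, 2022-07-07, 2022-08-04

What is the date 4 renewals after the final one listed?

These are Thursdays at 28- or 35-day spacing (28, 28, 35, 28).
The pattern: 1st Thursday of the month.
September 2022 — 1st Thursday is 2022-09-01.
October 2022 — 1st Thursday is 2022-10-06.
1st Thursday of November 2022: 2022-11-03.
1st Thursday of December 2022: 2022-12-01.

2022-12-01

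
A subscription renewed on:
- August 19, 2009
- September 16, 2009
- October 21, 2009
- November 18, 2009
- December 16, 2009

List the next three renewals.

Gaps: 28, 35, 28, 28 days — a mix of 28 and 35. Every date is a Wednesday.
Each is the 3rd Wednesday of its month.
January 2010 — 3rd Wednesday is January 20, 2010.
3rd Wednesday of February 2010: February 17, 2010.
3rd Wednesday of March 2010: March 17, 2010.

January 20, 2010; February 17, 2010; March 17, 2010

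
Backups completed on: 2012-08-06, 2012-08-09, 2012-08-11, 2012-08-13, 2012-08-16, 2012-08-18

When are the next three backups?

The gap pattern 3, 2, 2, 3, 2 repeats every 3 events.
These are the Mondays, Thursdays and Saturdays of each week.
The following Monday is 2012-08-20.
The following Thursday is 2012-08-23.
The following Saturday is 2012-08-25.

2012-08-20, 2012-08-23, 2012-08-25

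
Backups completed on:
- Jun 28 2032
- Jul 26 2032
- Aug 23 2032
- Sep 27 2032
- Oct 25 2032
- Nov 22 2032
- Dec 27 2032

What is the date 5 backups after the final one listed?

Gaps: 28, 28, 35, 28, 28, 35 days — a mix of 28 and 35. Every date is a Monday.
Each is the 4th Monday of its month.
January 2033 — 4th Monday is Jan 24 2033.
4th Monday of February 2033: Feb 28 2033.
March 2033 — 4th Monday is Mar 28 2033.
April 2033 — 4th Monday is Apr 25 2033.
May 2033 — 4th Monday is May 23 2033.

May 23 2033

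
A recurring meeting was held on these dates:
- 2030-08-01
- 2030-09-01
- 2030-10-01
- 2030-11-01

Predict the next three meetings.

The day-of-month is always 1 (31, 30, 31 days between events).
So this recurs on the 1st of each month.
Next: December 2030 → 2030-12-01.
January 2031: 2031-01-01.
Next: February 2031 → 2031-02-01.

2030-12-01, 2031-01-01, 2031-02-01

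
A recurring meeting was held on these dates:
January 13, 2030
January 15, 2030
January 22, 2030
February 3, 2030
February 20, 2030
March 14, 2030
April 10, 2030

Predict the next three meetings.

May 12, 2030; June 18, 2030; July 30, 2030

Gaps: 2, 7, 12, 17, 22, 27 days — each gap is 5 larger than the previous one.
Next gap: 32 days. April 10, 2030 + 32 days = May 12, 2030.
Next gap: 37 days. May 12, 2030 + 37 days = June 18, 2030.
Next gap: 42 days. June 18, 2030 + 42 days = July 30, 2030.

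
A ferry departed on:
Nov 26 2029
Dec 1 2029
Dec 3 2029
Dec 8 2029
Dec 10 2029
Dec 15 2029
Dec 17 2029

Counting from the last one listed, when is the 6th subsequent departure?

Gaps: 5, 2, 5, 2, 5, 2 days — not constant, but cyclic with period 2.
The events fall on every Monday and Saturday.
Next Saturday: Dec 22 2029.
The following Monday is Dec 24 2029.
The following Saturday is Dec 29 2029.
The following Monday is Dec 31 2029.
The following Saturday is Jan 5 2030.
The following Monday is Jan 7 2030.

Jan 7 2030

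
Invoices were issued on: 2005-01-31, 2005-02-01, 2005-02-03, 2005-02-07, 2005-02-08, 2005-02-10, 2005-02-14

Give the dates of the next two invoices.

2005-02-15, 2005-02-17

Every event lands on a Monday or Tuesday or Thursday (gaps cycle 1, 2, 4, 1, 2, 4).
So the schedule is: every Monday, Tuesday and Thursday.
The following Tuesday is 2005-02-15.
Next Thursday: 2005-02-17.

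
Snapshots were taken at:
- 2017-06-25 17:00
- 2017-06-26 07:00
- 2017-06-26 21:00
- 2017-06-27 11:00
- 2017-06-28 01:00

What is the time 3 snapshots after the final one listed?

2017-06-29 19:00

The interval is a steady 14 hours (14, 14, 14, 14).
2017-06-28 01:00 + 14 h = 2017-06-28 15:00.
2017-06-28 15:00 + 14 h = 2017-06-29 05:00.
2017-06-29 05:00 + 14 h = 2017-06-29 19:00.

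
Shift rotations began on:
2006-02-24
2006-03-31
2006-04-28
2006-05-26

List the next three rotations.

Every date is a Friday; gaps 35, 28, 28 days.
Each is the last Friday of its month (at least one falls on the 29th or later, ruling out '4th Friday').
Last Friday of June 2006: 2006-06-30.
Last Friday of July 2006: 2006-07-28.
August 2006 ends with Friday 2006-08-25.

2006-06-30, 2006-07-28, 2006-08-25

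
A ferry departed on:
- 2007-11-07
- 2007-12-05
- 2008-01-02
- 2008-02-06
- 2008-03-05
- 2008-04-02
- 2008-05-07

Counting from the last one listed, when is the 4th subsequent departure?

2008-09-03

These are Wednesdays at 28- or 35-day spacing (28, 28, 35, 28, 28, 35).
The pattern: 1st Wednesday of the month.
1st Wednesday of June 2008: 2008-06-04.
1st Wednesday of July 2008: 2008-07-02.
August 2008 — 1st Wednesday is 2008-08-06.
September 2008 — 1st Wednesday is 2008-09-03.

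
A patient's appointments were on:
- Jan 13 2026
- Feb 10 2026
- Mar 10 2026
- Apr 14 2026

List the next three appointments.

May 12 2026, Jun 9 2026, Jul 14 2026

These are Tuesdays at 28- or 35-day spacing (28, 28, 35).
The pattern: 2nd Tuesday of the month.
2nd Tuesday of May 2026: May 12 2026.
June 2026 — 2nd Tuesday is Jun 9 2026.
July 2026 — 2nd Tuesday is Jul 14 2026.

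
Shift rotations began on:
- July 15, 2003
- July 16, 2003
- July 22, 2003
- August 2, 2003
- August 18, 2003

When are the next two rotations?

September 8, 2003; October 4, 2003

The spacing grows by 5 each time: 1, 6, 11, 16 days.
Next gap: 21 days. August 18, 2003 + 21 days = September 8, 2003.
Next gap: 26 days. September 8, 2003 + 26 days = October 4, 2003.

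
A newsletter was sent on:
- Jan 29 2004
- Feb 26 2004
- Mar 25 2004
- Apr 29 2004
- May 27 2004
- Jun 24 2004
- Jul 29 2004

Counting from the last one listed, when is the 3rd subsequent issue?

These are Thursdays with 28, 28, 35, 28, 28, 35-day gaps.
Each is the final Thursday of its month — Jan 29 2004 is past the 28th, so '4th Thursday' doesn't fit.
August 2004 ends with Thursday Aug 26 2004.
Last Thursday of September 2004: Sep 30 2004.
October 2004 ends with Thursday Oct 28 2004.

Oct 28 2004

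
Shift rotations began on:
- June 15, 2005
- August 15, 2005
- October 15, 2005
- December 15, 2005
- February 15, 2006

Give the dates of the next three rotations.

April 15, 2006; June 15, 2006; August 15, 2006

Each date is the 15th; the gaps (61, 61, 61, 62) track the month lengths.
The rule is the 15th of every 2 months.
Next: April 2006 → April 15, 2006.
Next: June 2006 → June 15, 2006.
August 2006: August 15, 2006.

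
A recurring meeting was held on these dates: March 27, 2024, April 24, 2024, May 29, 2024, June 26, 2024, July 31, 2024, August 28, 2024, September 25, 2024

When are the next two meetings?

All Wednesdays; the gaps (28, 35, 28, 35, 28, 28) vary with month length.
This is the last Wednesday of each month.
October 2024 ends with Wednesday October 30, 2024.
Last Wednesday of November 2024: November 27, 2024.

October 30, 2024; November 27, 2024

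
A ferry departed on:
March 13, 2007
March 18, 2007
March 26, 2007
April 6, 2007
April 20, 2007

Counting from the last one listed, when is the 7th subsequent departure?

The spacing grows by 3 each time: 5, 8, 11, 14 days.
Next gap: 17 days. April 20, 2007 + 17 days = May 7, 2007.
Next gap: 20 days. May 7, 2007 + 20 days = May 27, 2007.
Next gap: 23 days. May 27, 2007 + 23 days = June 19, 2007.
Next gap: 26 days. June 19, 2007 + 26 days = July 15, 2007.
Next gap: 29 days. July 15, 2007 + 29 days = August 13, 2007.
Next gap: 32 days. August 13, 2007 + 32 days = September 14, 2007.
Next gap: 35 days. September 14, 2007 + 35 days = October 19, 2007.

October 19, 2007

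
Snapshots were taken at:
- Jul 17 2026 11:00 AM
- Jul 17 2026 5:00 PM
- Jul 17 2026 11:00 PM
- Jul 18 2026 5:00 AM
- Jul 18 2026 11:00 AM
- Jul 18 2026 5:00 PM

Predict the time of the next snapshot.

Spacing: 6, 6, 6, 6, 6 h — constant 6 h.
Jul 18 2026 5:00 PM + 6 h = Jul 18 2026 11:00 PM.

Jul 18 2026 11:00 PM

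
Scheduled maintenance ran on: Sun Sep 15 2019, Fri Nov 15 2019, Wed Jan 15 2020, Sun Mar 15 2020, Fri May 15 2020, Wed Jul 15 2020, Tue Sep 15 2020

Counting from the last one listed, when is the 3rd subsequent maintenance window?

Mon Mar 15 2021

Each date is the 15th; the gaps (61, 61, 60, 61, 61, 62) track the month lengths.
The rule is the 15th of every 2 months.
November 2020: Sun Nov 15 2020.
Next: January 2021 → Fri Jan 15 2021.
Next: March 2021 → Mon Mar 15 2021.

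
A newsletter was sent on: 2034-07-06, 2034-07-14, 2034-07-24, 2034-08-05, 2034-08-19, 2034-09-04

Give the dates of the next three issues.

Intervals are 8, 10, 12, 14, 16 days — an arithmetic progression with common difference 2.
Next gap: 18 days. 2034-09-04 + 18 days = 2034-09-22.
Next gap: 20 days. 2034-09-22 + 20 days = 2034-10-12.
Next gap: 22 days. 2034-10-12 + 22 days = 2034-11-03.

2034-09-22, 2034-10-12, 2034-11-03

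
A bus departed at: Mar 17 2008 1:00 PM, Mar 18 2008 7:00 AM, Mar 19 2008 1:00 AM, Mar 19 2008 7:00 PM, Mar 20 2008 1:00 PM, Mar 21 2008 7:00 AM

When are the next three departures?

Spacing: 18, 18, 18, 18, 18 h — constant 18 h.
Mar 21 2008 7:00 AM + 18 h = Mar 22 2008 1:00 AM.
Mar 22 2008 1:00 AM + 18 h = Mar 22 2008 7:00 PM.
Mar 22 2008 7:00 PM + 18 h = Mar 23 2008 1:00 PM.

Mar 22 2008 1:00 AM, Mar 22 2008 7:00 PM, Mar 23 2008 1:00 PM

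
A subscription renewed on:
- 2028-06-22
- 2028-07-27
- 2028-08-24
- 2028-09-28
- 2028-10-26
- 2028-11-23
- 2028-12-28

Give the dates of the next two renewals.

2029-01-25, 2029-02-22

Gaps: 35, 28, 35, 28, 28, 35 days — a mix of 28 and 35. Every date is a Thursday.
Each is the 4th Thursday of its month.
4th Thursday of January 2029: 2029-01-25.
February 2029 — 4th Thursday is 2029-02-22.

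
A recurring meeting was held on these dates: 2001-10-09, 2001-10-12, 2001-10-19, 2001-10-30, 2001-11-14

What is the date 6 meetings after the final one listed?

2002-05-07

Intervals are 3, 7, 11, 15 days — an arithmetic progression with common difference 4.
Next gap: 19 days. 2001-11-14 + 19 days = 2001-12-03.
Next gap: 23 days. 2001-12-03 + 23 days = 2001-12-26.
Next gap: 27 days. 2001-12-26 + 27 days = 2002-01-22.
Next gap: 31 days. 2002-01-22 + 31 days = 2002-02-22.
Next gap: 35 days. 2002-02-22 + 35 days = 2002-03-29.
Next gap: 39 days. 2002-03-29 + 39 days = 2002-05-07.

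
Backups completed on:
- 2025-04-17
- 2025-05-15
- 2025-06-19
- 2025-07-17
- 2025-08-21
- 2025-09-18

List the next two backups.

All dates are Thursdays, 28, 35, 28, 35, 28 days apart.
Specifically, the 3rd Thursday of each month.
3rd Thursday of October 2025: 2025-10-16.
November 2025 — 3rd Thursday is 2025-11-20.

2025-10-16, 2025-11-20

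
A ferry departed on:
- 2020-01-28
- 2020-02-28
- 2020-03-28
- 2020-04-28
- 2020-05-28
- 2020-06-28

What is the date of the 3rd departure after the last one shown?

2020-09-28

Each date is the 28th; the gaps (31, 29, 31, 30, 31) track the month lengths.
The rule is the 28th of each month.
Next: July 2020 → 2020-07-28.
Next: August 2020 → 2020-08-28.
Next: September 2020 → 2020-09-28.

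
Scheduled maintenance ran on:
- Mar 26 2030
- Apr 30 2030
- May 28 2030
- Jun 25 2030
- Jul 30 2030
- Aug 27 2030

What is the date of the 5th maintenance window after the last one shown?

Jan 28 2031

These are Tuesdays with 35, 28, 28, 35, 28-day gaps.
Each is the final Tuesday of its month — Apr 30 2030 is past the 28th, so '4th Tuesday' doesn't fit.
Last Tuesday of September 2030: Sep 24 2030.
Last Tuesday of October 2030: Oct 29 2030.
November 2030 ends with Tuesday Nov 26 2030.
December 2030 ends with Tuesday Dec 31 2030.
Last Tuesday of January 2031: Jan 28 2031.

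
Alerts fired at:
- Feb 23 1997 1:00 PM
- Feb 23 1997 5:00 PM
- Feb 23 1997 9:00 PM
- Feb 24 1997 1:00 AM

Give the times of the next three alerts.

Feb 24 1997 5:00 AM, Feb 24 1997 9:00 AM, Feb 24 1997 1:00 PM

Spacing: 4, 4, 4 h — constant 4 h.
Feb 24 1997 1:00 AM + 4 h = Feb 24 1997 5:00 AM.
Feb 24 1997 5:00 AM + 4 h = Feb 24 1997 9:00 AM.
Feb 24 1997 9:00 AM + 4 h = Feb 24 1997 1:00 PM.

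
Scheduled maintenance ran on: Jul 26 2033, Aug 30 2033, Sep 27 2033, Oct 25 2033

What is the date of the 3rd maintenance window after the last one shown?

These are Tuesdays with 35, 28, 28-day gaps.
Each is the final Tuesday of its month — Aug 30 2033 is past the 28th, so '4th Tuesday' doesn't fit.
Last Tuesday of November 2033: Nov 29 2033.
Last Tuesday of December 2033: Dec 27 2033.
January 2034 ends with Tuesday Jan 31 2034.

Jan 31 2034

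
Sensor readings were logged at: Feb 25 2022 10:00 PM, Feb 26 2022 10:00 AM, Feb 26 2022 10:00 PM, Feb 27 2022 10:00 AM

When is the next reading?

Feb 27 2022 10:00 PM

Spacing: 12, 12, 12 h — constant 12 h.
Feb 27 2022 10:00 AM + 12 h = Feb 27 2022 10:00 PM.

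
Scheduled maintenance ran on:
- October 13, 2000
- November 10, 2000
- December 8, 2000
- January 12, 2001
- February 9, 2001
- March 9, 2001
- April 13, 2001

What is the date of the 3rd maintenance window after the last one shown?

All dates are Fridays, 28, 28, 35, 28, 28, 35 days apart.
Specifically, the 2nd Friday of each month.
2nd Friday of May 2001: May 11, 2001.
2nd Friday of June 2001: June 8, 2001.
July 2001 — 2nd Friday is July 13, 2001.

July 13, 2001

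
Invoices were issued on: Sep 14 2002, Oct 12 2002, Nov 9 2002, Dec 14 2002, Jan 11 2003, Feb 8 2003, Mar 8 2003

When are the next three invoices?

Gaps: 28, 28, 35, 28, 28, 28 days — a mix of 28 and 35. Every date is a Saturday.
Each is the 2nd Saturday of its month.
2nd Saturday of April 2003: Apr 12 2003.
May 2003 — 2nd Saturday is May 10 2003.
June 2003 — 2nd Saturday is Jun 14 2003.

Apr 12 2003, May 10 2003, Jun 14 2003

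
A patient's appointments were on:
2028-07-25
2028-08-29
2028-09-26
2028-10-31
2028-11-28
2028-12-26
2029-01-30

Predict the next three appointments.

2029-02-27, 2029-03-27, 2029-04-24

Every date is a Tuesday; gaps 35, 28, 35, 28, 28, 35 days.
Each is the last Tuesday of its month (at least one falls on the 29th or later, ruling out '4th Tuesday').
February 2029 ends with Tuesday 2029-02-27.
Last Tuesday of March 2029: 2029-03-27.
April 2029 ends with Tuesday 2029-04-24.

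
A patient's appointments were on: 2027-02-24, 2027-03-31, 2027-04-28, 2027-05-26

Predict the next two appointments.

Every date is a Wednesday; gaps 35, 28, 28 days.
Each is the last Wednesday of its month (at least one falls on the 29th or later, ruling out '4th Wednesday').
June 2027 ends with Wednesday 2027-06-30.
Last Wednesday of July 2027: 2027-07-28.

2027-06-30, 2027-07-28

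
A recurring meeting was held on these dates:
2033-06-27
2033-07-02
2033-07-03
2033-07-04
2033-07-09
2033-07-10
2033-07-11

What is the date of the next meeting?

2033-07-16

Gaps: 5, 1, 1, 5, 1, 1 days — not constant, but cyclic with period 3.
The events fall on every Monday, Saturday and Sunday.
Next Saturday: 2033-07-16.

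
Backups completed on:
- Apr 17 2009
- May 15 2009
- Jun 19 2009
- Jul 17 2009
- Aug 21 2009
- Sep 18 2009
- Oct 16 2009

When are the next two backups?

These are Fridays at 28- or 35-day spacing (28, 35, 28, 35, 28, 28).
The pattern: 3rd Friday of the month.
3rd Friday of November 2009: Nov 20 2009.
3rd Friday of December 2009: Dec 18 2009.

Nov 20 2009, Dec 18 2009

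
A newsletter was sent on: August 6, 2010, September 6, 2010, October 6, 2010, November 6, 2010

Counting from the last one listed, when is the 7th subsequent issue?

Each date is the 6th; the gaps (31, 30, 31) track the month lengths.
The rule is the 6th of each month.
December 2010: December 6, 2010.
Next: January 2011 → January 6, 2011.
Next: February 2011 → February 6, 2011.
Next: March 2011 → March 6, 2011.
April 2011: April 6, 2011.
May 2011: May 6, 2011.
Next: June 2011 → June 6, 2011.

June 6, 2011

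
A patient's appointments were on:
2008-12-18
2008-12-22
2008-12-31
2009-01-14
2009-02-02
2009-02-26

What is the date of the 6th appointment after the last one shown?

Gaps: 4, 9, 14, 19, 24 days — each gap is 5 larger than the previous one.
Next gap: 29 days. 2009-02-26 + 29 days = 2009-03-27.
Next gap: 34 days. 2009-03-27 + 34 days = 2009-04-30.
Next gap: 39 days. 2009-04-30 + 39 days = 2009-06-08.
Next gap: 44 days. 2009-06-08 + 44 days = 2009-07-22.
Next gap: 49 days. 2009-07-22 + 49 days = 2009-09-09.
Next gap: 54 days. 2009-09-09 + 54 days = 2009-11-02.

2009-11-02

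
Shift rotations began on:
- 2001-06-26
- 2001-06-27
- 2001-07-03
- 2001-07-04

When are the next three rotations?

The gap pattern 1, 6, 1 repeats every 2 events.
These are the Tuesdays and Wednesdays of each week.
Next Tuesday: 2001-07-10.
Next Wednesday: 2001-07-11.
The following Tuesday is 2001-07-17.

2001-07-10, 2001-07-11, 2001-07-17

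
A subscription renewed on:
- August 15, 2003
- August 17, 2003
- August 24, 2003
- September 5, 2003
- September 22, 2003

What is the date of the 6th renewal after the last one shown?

The spacing grows by 5 each time: 2, 7, 12, 17 days.
Next gap: 22 days. September 22, 2003 + 22 days = October 14, 2003.
Next gap: 27 days. October 14, 2003 + 27 days = November 10, 2003.
Next gap: 32 days. November 10, 2003 + 32 days = December 12, 2003.
Next gap: 37 days. December 12, 2003 + 37 days = January 18, 2004.
Next gap: 42 days. January 18, 2004 + 42 days = February 29, 2004.
Next gap: 47 days. February 29, 2004 + 47 days = April 16, 2004.

April 16, 2004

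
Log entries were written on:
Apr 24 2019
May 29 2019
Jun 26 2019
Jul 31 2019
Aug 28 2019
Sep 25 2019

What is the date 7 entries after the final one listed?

Apr 29 2020

Every date is a Wednesday; gaps 35, 28, 35, 28, 28 days.
Each is the last Wednesday of its month (at least one falls on the 29th or later, ruling out '4th Wednesday').
Last Wednesday of October 2019: Oct 30 2019.
Last Wednesday of November 2019: Nov 27 2019.
Last Wednesday of December 2019: Dec 25 2019.
January 2020 ends with Wednesday Jan 29 2020.
Last Wednesday of February 2020: Feb 26 2020.
March 2020 ends with Wednesday Mar 25 2020.
Last Wednesday of April 2020: Apr 29 2020.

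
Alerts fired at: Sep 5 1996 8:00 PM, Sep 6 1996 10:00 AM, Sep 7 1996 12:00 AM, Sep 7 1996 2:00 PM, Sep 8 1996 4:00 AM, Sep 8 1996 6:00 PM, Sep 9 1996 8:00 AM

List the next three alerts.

Gaps: 14, 14, 14, 14, 14, 14 hours — each event is 14 hours after the previous one.
Sep 9 1996 8:00 AM + 14 h = Sep 9 1996 10:00 PM.
Sep 9 1996 10:00 PM + 14 h = Sep 10 1996 12:00 PM.
Sep 10 1996 12:00 PM + 14 h = Sep 11 1996 2:00 AM.

Sep 9 1996 10:00 PM, Sep 10 1996 12:00 PM, Sep 11 1996 2:00 AM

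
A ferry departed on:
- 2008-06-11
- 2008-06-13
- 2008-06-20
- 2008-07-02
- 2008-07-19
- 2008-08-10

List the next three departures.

Gaps: 2, 7, 12, 17, 22 days — each gap is 5 larger than the previous one.
Next gap: 27 days. 2008-08-10 + 27 days = 2008-09-06.
Next gap: 32 days. 2008-09-06 + 32 days = 2008-10-08.
Next gap: 37 days. 2008-10-08 + 37 days = 2008-11-14.

2008-09-06, 2008-10-08, 2008-11-14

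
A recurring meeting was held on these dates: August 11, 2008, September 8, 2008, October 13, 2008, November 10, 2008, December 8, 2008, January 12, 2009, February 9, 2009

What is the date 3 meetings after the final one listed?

These are Mondays at 28- or 35-day spacing (28, 35, 28, 28, 35, 28).
The pattern: 2nd Monday of the month.
2nd Monday of March 2009: March 9, 2009.
April 2009 — 2nd Monday is April 13, 2009.
May 2009 — 2nd Monday is May 11, 2009.

May 11, 2009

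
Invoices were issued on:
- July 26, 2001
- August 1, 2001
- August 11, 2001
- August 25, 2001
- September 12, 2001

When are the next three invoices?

Gaps: 6, 10, 14, 18 days — each gap is 4 larger than the previous one.
Next gap: 22 days. September 12, 2001 + 22 days = October 4, 2001.
Next gap: 26 days. October 4, 2001 + 26 days = October 30, 2001.
Next gap: 30 days. October 30, 2001 + 30 days = November 29, 2001.

October 4, 2001; October 30, 2001; November 29, 2001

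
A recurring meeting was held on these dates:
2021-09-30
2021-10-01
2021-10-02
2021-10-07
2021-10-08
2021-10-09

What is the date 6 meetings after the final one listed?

2021-10-23

The gap pattern 1, 1, 5, 1, 1 repeats every 3 events.
These are the Thursdays, Fridays and Saturdays of each week.
The following Thursday is 2021-10-14.
Next Friday: 2021-10-15.
The following Saturday is 2021-10-16.
The following Thursday is 2021-10-21.
The following Friday is 2021-10-22.
The following Saturday is 2021-10-23.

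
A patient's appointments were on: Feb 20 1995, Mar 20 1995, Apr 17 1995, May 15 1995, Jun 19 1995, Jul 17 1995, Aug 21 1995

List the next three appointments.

These are Mondays at 28- or 35-day spacing (28, 28, 28, 35, 28, 35).
The pattern: 3rd Monday of the month.
3rd Monday of September 1995: Sep 18 1995.
3rd Monday of October 1995: Oct 16 1995.
3rd Monday of November 1995: Nov 20 1995.

Sep 18 1995, Oct 16 1995, Nov 20 1995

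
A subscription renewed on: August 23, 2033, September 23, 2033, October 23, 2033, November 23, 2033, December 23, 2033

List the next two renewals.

January 23, 2034; February 23, 2034

Gaps: 31, 30, 31, 30 days — not constant. Every event is on the 23rd of the month.
Pattern: the 23rd of each month.
January 2034: January 23, 2034.
Next: February 2034 → February 23, 2034.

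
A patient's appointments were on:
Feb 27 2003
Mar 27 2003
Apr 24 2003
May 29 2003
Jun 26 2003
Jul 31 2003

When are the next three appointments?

Aug 28 2003, Sep 25 2003, Oct 30 2003

All Thursdays; the gaps (28, 28, 35, 28, 35) vary with month length.
This is the last Thursday of each month.
August 2003 ends with Thursday Aug 28 2003.
September 2003 ends with Thursday Sep 25 2003.
October 2003 ends with Thursday Oct 30 2003.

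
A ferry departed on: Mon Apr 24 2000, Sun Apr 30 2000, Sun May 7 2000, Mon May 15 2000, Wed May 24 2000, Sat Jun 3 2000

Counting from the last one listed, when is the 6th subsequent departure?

Wed Aug 23 2000

Gaps: 6, 7, 8, 9, 10 days — each gap is 1 larger than the previous one.
Next gap: 11 days. Sat Jun 3 2000 + 11 days = Wed Jun 14 2000.
Next gap: 12 days. Wed Jun 14 2000 + 12 days = Mon Jun 26 2000.
Next gap: 13 days. Mon Jun 26 2000 + 13 days = Sun Jul 9 2000.
Next gap: 14 days. Sun Jul 9 2000 + 14 days = Sun Jul 23 2000.
Next gap: 15 days. Sun Jul 23 2000 + 15 days = Mon Aug 7 2000.
Next gap: 16 days. Mon Aug 7 2000 + 16 days = Wed Aug 23 2000.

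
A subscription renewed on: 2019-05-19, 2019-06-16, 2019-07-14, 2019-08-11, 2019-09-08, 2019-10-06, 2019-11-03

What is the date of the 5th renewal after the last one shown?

Every event comes 28 days after the last (28, 28, 28, 28, 28, 28).
2019-11-03 + 28 days = 2019-12-01.
2019-12-01 + 28 days = 2019-12-29.
2019-12-29 + 28 days = 2020-01-26.
2020-01-26 + 28 days = 2020-02-23.
2020-02-23 + 28 days = 2020-03-22.

2020-03-22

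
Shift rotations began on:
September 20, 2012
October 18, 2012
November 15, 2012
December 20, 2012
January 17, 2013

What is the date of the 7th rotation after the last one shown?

All dates are Thursdays, 28, 28, 35, 28 days apart.
Specifically, the 3rd Thursday of each month.
February 2013 — 3rd Thursday is February 21, 2013.
3rd Thursday of March 2013: March 21, 2013.
3rd Thursday of April 2013: April 18, 2013.
May 2013 — 3rd Thursday is May 16, 2013.
3rd Thursday of June 2013: June 20, 2013.
3rd Thursday of July 2013: July 18, 2013.
August 2013 — 3rd Thursday is August 15, 2013.

August 15, 2013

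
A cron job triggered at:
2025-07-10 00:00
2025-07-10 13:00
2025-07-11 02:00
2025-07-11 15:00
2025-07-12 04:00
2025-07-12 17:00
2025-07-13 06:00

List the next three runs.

2025-07-13 19:00, 2025-07-14 08:00, 2025-07-14 21:00

Gaps: 13, 13, 13, 13, 13, 13 hours — each event is 13 hours after the previous one.
2025-07-13 06:00 + 13 h = 2025-07-13 19:00.
2025-07-13 19:00 + 13 h = 2025-07-14 08:00.
2025-07-14 08:00 + 13 h = 2025-07-14 21:00.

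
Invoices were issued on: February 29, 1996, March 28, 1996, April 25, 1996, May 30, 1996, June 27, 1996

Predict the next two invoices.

July 25, 1996; August 29, 1996

Every date is a Thursday; gaps 28, 28, 35, 28 days.
Each is the last Thursday of its month (at least one falls on the 29th or later, ruling out '4th Thursday').
July 1996 ends with Thursday July 25, 1996.
Last Thursday of August 1996: August 29, 1996.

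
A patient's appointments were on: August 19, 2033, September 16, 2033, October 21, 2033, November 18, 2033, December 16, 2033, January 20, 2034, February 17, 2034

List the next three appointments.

All dates are Fridays, 28, 35, 28, 28, 35, 28 days apart.
Specifically, the 3rd Friday of each month.
March 2034 — 3rd Friday is March 17, 2034.
April 2034 — 3rd Friday is April 21, 2034.
3rd Friday of May 2034: May 19, 2034.

March 17, 2034; April 21, 2034; May 19, 2034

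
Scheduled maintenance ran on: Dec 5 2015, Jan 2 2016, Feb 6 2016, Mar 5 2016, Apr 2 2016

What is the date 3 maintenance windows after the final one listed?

Jul 2 2016

All dates are Saturdays, 28, 35, 28, 28 days apart.
Specifically, the 1st Saturday of each month.
1st Saturday of May 2016: May 7 2016.
1st Saturday of June 2016: Jun 4 2016.
1st Saturday of July 2016: Jul 2 2016.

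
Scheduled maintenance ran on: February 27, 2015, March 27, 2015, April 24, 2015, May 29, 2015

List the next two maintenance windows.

These are Fridays with 28, 28, 35-day gaps.
Each is the final Friday of its month — May 29, 2015 is past the 28th, so '4th Friday' doesn't fit.
June 2015 ends with Friday June 26, 2015.
July 2015 ends with Friday July 31, 2015.

June 26, 2015; July 31, 2015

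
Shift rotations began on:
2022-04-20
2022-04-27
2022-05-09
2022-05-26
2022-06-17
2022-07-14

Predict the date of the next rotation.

Gaps: 7, 12, 17, 22, 27 days — each gap is 5 larger than the previous one.
Next gap: 32 days. 2022-07-14 + 32 days = 2022-08-15.

2022-08-15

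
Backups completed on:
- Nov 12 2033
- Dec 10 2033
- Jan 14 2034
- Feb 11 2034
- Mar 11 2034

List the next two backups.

Apr 8 2034, May 13 2034

These are Saturdays at 28- or 35-day spacing (28, 35, 28, 28).
The pattern: 2nd Saturday of the month.
2nd Saturday of April 2034: Apr 8 2034.
2nd Saturday of May 2034: May 13 2034.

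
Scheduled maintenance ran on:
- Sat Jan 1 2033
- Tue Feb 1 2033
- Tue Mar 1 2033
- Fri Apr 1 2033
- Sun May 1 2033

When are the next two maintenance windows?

Wed Jun 1 2033, Fri Jul 1 2033

Each date is the 1st; the gaps (31, 28, 31, 30) track the month lengths.
The rule is the 1st of each month.
Next: June 2033 → Wed Jun 1 2033.
Next: July 2033 → Fri Jul 1 2033.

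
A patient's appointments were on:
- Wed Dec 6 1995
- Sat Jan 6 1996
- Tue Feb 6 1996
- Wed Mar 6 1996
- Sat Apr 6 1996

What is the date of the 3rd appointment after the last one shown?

Sat Jul 6 1996

The day-of-month is always 6 (31, 31, 29, 31 days between events).
So this recurs on the 6th of each month.
Next: May 1996 → Mon May 6 1996.
Next: June 1996 → Thu Jun 6 1996.
Next: July 1996 → Sat Jul 6 1996.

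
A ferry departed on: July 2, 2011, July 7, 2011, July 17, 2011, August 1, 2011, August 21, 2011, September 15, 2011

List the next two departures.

October 15, 2011; November 19, 2011

The spacing grows by 5 each time: 5, 10, 15, 20, 25 days.
Next gap: 30 days. September 15, 2011 + 30 days = October 15, 2011.
Next gap: 35 days. October 15, 2011 + 35 days = November 19, 2011.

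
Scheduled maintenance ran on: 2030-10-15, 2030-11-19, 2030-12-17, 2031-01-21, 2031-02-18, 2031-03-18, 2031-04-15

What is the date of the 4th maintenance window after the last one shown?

2031-08-19

All dates are Tuesdays, 35, 28, 35, 28, 28, 28 days apart.
Specifically, the 3rd Tuesday of each month.
May 2031 — 3rd Tuesday is 2031-05-20.
June 2031 — 3rd Tuesday is 2031-06-17.
July 2031 — 3rd Tuesday is 2031-07-15.
August 2031 — 3rd Tuesday is 2031-08-19.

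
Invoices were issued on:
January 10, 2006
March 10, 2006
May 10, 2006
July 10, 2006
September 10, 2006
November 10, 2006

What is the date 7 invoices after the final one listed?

January 10, 2008

Each date is the 10th; the gaps (59, 61, 61, 62, 61) track the month lengths.
The rule is the 10th of every 2 months.
January 2007: January 10, 2007.
Next: March 2007 → March 10, 2007.
Next: May 2007 → May 10, 2007.
Next: July 2007 → July 10, 2007.
September 2007: September 10, 2007.
November 2007: November 10, 2007.
January 2008: January 10, 2008.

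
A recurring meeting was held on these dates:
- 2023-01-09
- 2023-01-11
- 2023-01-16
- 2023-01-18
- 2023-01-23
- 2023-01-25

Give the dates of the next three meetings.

Every event lands on a Monday or Wednesday (gaps cycle 2, 5, 2, 5, 2).
So the schedule is: every Monday and Wednesday.
The following Monday is 2023-01-30.
Next Wednesday: 2023-02-01.
The following Monday is 2023-02-06.

2023-01-30, 2023-02-01, 2023-02-06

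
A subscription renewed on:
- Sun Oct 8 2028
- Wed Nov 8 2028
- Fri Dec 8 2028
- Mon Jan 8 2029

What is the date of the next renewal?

Thu Feb 8 2029

Each date is the 8th; the gaps (31, 30, 31) track the month lengths.
The rule is the 8th of each month.
February 2029: Thu Feb 8 2029.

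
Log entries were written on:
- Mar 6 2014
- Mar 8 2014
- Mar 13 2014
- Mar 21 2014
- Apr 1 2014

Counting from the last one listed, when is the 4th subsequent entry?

Intervals are 2, 5, 8, 11 days — an arithmetic progression with common difference 3.
Next gap: 14 days. Apr 1 2014 + 14 days = Apr 15 2014.
Next gap: 17 days. Apr 15 2014 + 17 days = May 2 2014.
Next gap: 20 days. May 2 2014 + 20 days = May 22 2014.
Next gap: 23 days. May 22 2014 + 23 days = Jun 14 2014.

Jun 14 2014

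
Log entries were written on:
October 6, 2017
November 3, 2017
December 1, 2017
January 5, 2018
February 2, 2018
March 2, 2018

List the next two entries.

April 6, 2018; May 4, 2018

These are Fridays at 28- or 35-day spacing (28, 28, 35, 28, 28).
The pattern: 1st Friday of the month.
April 2018 — 1st Friday is April 6, 2018.
1st Friday of May 2018: May 4, 2018.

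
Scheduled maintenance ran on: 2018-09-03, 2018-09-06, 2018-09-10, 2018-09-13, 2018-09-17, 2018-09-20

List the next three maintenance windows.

Every event lands on a Monday or Thursday (gaps cycle 3, 4, 3, 4, 3).
So the schedule is: every Monday and Thursday.
The following Monday is 2018-09-24.
Next Thursday: 2018-09-27.
The following Monday is 2018-10-01.

2018-09-24, 2018-09-27, 2018-10-01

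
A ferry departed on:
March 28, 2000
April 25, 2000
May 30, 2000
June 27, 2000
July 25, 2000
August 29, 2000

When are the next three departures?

September 26, 2000; October 31, 2000; November 28, 2000

Every date is a Tuesday; gaps 28, 35, 28, 28, 35 days.
Each is the last Tuesday of its month (at least one falls on the 29th or later, ruling out '4th Tuesday').
September 2000 ends with Tuesday September 26, 2000.
October 2000 ends with Tuesday October 31, 2000.
Last Tuesday of November 2000: November 28, 2000.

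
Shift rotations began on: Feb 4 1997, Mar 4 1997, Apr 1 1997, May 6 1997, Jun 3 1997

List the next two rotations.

Jul 1 1997, Aug 5 1997

All dates are Tuesdays, 28, 28, 35, 28 days apart.
Specifically, the 1st Tuesday of each month.
1st Tuesday of July 1997: Jul 1 1997.
August 1997 — 1st Tuesday is Aug 5 1997.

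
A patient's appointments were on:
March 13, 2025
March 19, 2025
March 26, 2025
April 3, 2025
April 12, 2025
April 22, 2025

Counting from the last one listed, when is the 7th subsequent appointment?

Gaps: 6, 7, 8, 9, 10 days — each gap is 1 larger than the previous one.
Next gap: 11 days. April 22, 2025 + 11 days = May 3, 2025.
Next gap: 12 days. May 3, 2025 + 12 days = May 15, 2025.
Next gap: 13 days. May 15, 2025 + 13 days = May 28, 2025.
Next gap: 14 days. May 28, 2025 + 14 days = June 11, 2025.
Next gap: 15 days. June 11, 2025 + 15 days = June 26, 2025.
Next gap: 16 days. June 26, 2025 + 16 days = July 12, 2025.
Next gap: 17 days. July 12, 2025 + 17 days = July 29, 2025.

July 29, 2025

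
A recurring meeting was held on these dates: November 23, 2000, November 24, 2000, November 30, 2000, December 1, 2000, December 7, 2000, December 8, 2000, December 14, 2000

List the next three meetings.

December 15, 2000; December 21, 2000; December 22, 2000

Gaps: 1, 6, 1, 6, 1, 6 days — not constant, but cyclic with period 2.
The events fall on every Thursday and Friday.
The following Friday is December 15, 2000.
Next Thursday: December 21, 2000.
Next Friday: December 22, 2000.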